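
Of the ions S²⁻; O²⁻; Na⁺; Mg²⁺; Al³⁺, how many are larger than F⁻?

Electron counts and nuclear charges: Al³⁺ has 10 e⁻ (Z=13), Mg²⁺ has 10 e⁻ (Z=12), Na⁺ has 10 e⁻ (Z=11), F⁻ has 10 e⁻ (Z=9), O²⁻ has 10 e⁻ (Z=8), S²⁻ has 18 e⁻ (Z=16). Al³⁺ < Mg²⁺ (both 10 e⁻, Z=13>12); Mg²⁺ < Na⁺ (both 10 e⁻, Z=12>11); Na⁺ < F⁻ (both 10 e⁻, Z=11>9); F⁻ < O²⁻ (isoelectronic, higher Z=9 is smaller); O²⁻ < S²⁻ (same group, 1 shell fewer).
Overall: Al³⁺ < Mg²⁺ < Na⁺ < F⁻ < O²⁻ < S²⁻. F⁻ has 3 below it and 2 above. Count: 2.

2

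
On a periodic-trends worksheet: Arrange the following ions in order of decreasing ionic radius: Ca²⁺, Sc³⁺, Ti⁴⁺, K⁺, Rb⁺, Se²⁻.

Se²⁻ > Rb⁺ > K⁺ > Ca²⁺ > Sc³⁺ > Ti⁴⁺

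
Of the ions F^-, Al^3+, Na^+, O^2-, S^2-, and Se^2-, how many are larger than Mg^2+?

5

Al^3+ (Z=13, 10 e⁻), Mg^2+ (Z=12, 10 e⁻), Na^+ (Z=11, 10 e⁻), F^- (Z=9, 10 e⁻), O^2- (Z=8, 10 e⁻), S^2- (Z=16, 18 e⁻), Se^2- (Z=34, 36 e⁻). Al^3+ < Mg^2+ (isoelectronic, higher Z=13 is smaller); Mg^2+ < Na^+ (isoelectronic, higher Z=12 is smaller); Na^+ < F^- (both 10 e⁻, Z=11>9); F^- < O^2- (isoelectronic, higher Z=9 is smaller); O^2- < S^2- (same group, 1 shell fewer); S^2- < Se^2- (same group, 1 shell fewer).
Ordering all of them (including Mg^2+) by radius gives Al^3+ < Mg^2+ < Na^+ < F^- < O^2- < S^2- < Se^2-. So 5 are larger.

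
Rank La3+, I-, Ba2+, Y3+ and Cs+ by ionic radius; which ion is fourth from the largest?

Work out protons and electrons: Y3+: 36 e⁻, Z=39, La3+: 54 e⁻, Z=57, Ba2+: 54 e⁻, Z=56, Cs+: 54 e⁻, Z=55, I-: 54 e⁻, Z=53. Y3+ < La3+ (same group, 1 shell fewer); La3+ < Ba2+ (isoelectronic, higher Z=57 is smaller); Ba2+ < Cs+ (both 54 e⁻, Z=56>55); Cs+ < I- (both 54 e⁻, Z=55>53).
Full ascending order: Y3+ < La3+ < Ba2+ < Cs+ < I-. Counting from the largest, position 4 is La3+.

La3+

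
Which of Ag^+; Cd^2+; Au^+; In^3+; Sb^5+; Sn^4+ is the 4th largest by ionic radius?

Tabulating Z and e⁻: Sb^5+ (Z=51, 46 e⁻), Sn^4+ (Z=50, 46 e⁻), In^3+ (Z=49, 46 e⁻), Cd^2+ (Z=48, 46 e⁻), Ag^+ (Z=47, 46 e⁻), Au^+ (Z=79, 78 e⁻). Sb^5+ < Sn^4+ (isoelectronic, higher Z=51 is smaller); Sn^4+ < In^3+ (both 46 e⁻, Z=50>49); In^3+ < Cd^2+ (isoelectronic, higher Z=49 is smaller); Cd^2+ < Ag^+ (isoelectronic, higher Z=48 is smaller); Ag^+ < Au^+ (same group, 1 shell fewer).
That gives Sb^5+ < Sn^4+ < In^3+ < Cd^2+ < Ag^+ < Au^+. From the largest end, number 4 is In^3+.

In^3+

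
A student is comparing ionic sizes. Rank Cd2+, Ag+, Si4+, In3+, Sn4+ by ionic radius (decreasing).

Electron counts and nuclear charges: Si4+ (Z=14, 10 e⁻), Sn4+ (Z=50, 46 e⁻), In3+ (Z=49, 46 e⁻), Cd2+ (Z=48, 46 e⁻), Ag+ (Z=47, 46 e⁻). Si4+ < Sn4+ (same group, period 3 vs 5); Sn4+ < In3+ (isoelectronic, higher Z=50 is smaller); In3+ < Cd2+ (isoelectronic, higher Z=49 is smaller); Cd2+ < Ag+ (both 46 e⁻, Z=48>47).

Ag+ > Cd2+ > In3+ > Sn4+ > Si4+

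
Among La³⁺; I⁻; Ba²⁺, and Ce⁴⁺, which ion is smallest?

All of these have 54 electrons (isoelectronic). With the same electron cloud, the ion with the most protons pulls it in tightest. Nuclear charges: Ce⁴⁺ (Z=58), La³⁺ (Z=57), Ba²⁺ (Z=56), I⁻ (Z=53). Highest Z is smallest.

Ce⁴⁺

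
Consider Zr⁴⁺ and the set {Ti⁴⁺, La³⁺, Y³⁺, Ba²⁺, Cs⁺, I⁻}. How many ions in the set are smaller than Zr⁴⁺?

Tabulating Z and e⁻: Ti⁴⁺: 18 e⁻, Z=22, Zr⁴⁺: 36 e⁻, Z=40, Y³⁺: 36 e⁻, Z=39, La³⁺: 54 e⁻, Z=57, Ba²⁺: 54 e⁻, Z=56, Cs⁺: 54 e⁻, Z=55, I⁻: 54 e⁻, Z=53. Ti⁴⁺ < Zr⁴⁺ (same group, period 4 vs 5); Zr⁴⁺ < Y³⁺ (isoelectronic, higher Z=40 is smaller); Y³⁺ < La³⁺ (same group, period 5 vs 6); La³⁺ < Ba²⁺ (both 54 e⁻, Z=57>56); Ba²⁺ < Cs⁺ (both 54 e⁻, Z=56>55); Cs⁺ < I⁻ (isoelectronic, higher Z=55 is smaller).
Relative to Zr⁴⁺, the ions that are smaller are Ti⁴⁺. That's 1.

1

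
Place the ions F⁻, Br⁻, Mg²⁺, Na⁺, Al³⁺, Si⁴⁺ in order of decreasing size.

Br⁻ > F⁻ > Na⁺ > Mg²⁺ > Al³⁺ > Si⁴⁺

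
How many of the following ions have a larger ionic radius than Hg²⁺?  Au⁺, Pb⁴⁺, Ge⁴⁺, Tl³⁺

1

Ge⁴⁺ (Z=32, 28 e⁻), Pb⁴⁺ (Z=82, 78 e⁻), Tl³⁺ (Z=81, 78 e⁻), Hg²⁺ (Z=80, 78 e⁻), Au⁺ (Z=79, 78 e⁻). Ge⁴⁺ < Pb⁴⁺ (same group, period 4 vs 6); Pb⁴⁺ < Tl³⁺ (isoelectronic, higher Z=82 is smaller); Tl³⁺ < Hg²⁺ (both 78 e⁻, Z=81>80); Hg²⁺ < Au⁺ (both 78 e⁻, Z=80>79).
Relative to Hg²⁺, the ions that are larger are Au⁺. So 1 is larger.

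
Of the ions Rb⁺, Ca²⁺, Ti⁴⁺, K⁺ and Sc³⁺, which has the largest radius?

Rb⁺

First list Z and electron count for each: Ti⁴⁺: 18 e⁻, Z=22, Sc³⁺: 18 e⁻, Z=21, Ca²⁺: 18 e⁻, Z=20, K⁺: 18 e⁻, Z=19, Rb⁺: 36 e⁻, Z=37. Ti⁴⁺ < Sc³⁺ (isoelectronic, higher Z=22 is smaller); Sc³⁺ < Ca²⁺ (isoelectronic, higher Z=21 is smaller); Ca²⁺ < K⁺ (both 18 e⁻, Z=20>19); K⁺ < Rb⁺ (same group, 1 shell fewer).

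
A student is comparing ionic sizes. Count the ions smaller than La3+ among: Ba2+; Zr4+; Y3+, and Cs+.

2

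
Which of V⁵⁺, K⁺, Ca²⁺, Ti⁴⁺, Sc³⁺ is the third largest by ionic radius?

These species are isoelectronic with 18 electrons. The only difference is the number of protons: V⁵⁺ (Z=23), Ti⁴⁺ (Z=22), Sc³⁺ (Z=21), Ca²⁺ (Z=20), K⁺ (Z=19). The strongest nuclear pull (V⁵⁺) gives the smallest ion.
So the order is V⁵⁺ < Ti⁴⁺ < Sc³⁺ < Ca²⁺ < K⁺; the 3rd-largest ion is Sc³⁺.

Sc³⁺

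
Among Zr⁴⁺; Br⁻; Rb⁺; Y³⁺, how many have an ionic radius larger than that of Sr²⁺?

2

All of these have 36 electrons (isoelectronic). With the same electron cloud, the ion with the most protons pulls it in tightest. Nuclear charges: Zr⁴⁺ (Z=40), Y³⁺ (Z=39), Sr²⁺ (Z=38), Rb⁺ (Z=37), Br⁻ (Z=35). Highest Z is smallest.
Placing each against Sr²⁺: smaller — Zr⁴⁺, Y³⁺; larger — Rb⁺, Br⁻. That's 2.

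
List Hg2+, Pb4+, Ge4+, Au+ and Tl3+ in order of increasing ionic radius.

Ge4+ < Pb4+ < Tl3+ < Hg2+ < Au+

Tabulating Z and e⁻: Ge4+ has 28 e⁻ (Z=32), Pb4+ has 78 e⁻ (Z=82), Tl3+ has 78 e⁻ (Z=81), Hg2+ has 78 e⁻ (Z=80), Au+ has 78 e⁻ (Z=79). Ge4+ < Pb4+ (same group, period 4 vs 6); Pb4+ < Tl3+ (both 78 e⁻, Z=82>81); Tl3+ < Hg2+ (isoelectronic, higher Z=81 is smaller); Hg2+ < Au+ (isoelectronic, higher Z=80 is smaller).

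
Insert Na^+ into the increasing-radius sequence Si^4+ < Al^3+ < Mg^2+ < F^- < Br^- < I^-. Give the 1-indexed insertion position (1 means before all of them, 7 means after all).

Electron counts and nuclear charges: Si^4+ has 10 e⁻ (Z=14), Al^3+ has 10 e⁻ (Z=13), Mg^2+ has 10 e⁻ (Z=12), Na^+ has 10 e⁻ (Z=11), F^- has 10 e⁻ (Z=9), Br^- has 36 e⁻ (Z=35), I^- has 54 e⁻ (Z=53). Si^4+ < Al^3+ (both 10 e⁻, Z=14>13); Al^3+ < Mg^2+ (isoelectronic, higher Z=13 is smaller); Mg^2+ < Na^+ (isoelectronic, higher Z=12 is smaller); Na^+ < F^- (both 10 e⁻, Z=11>9); F^- < Br^- (same group, period 2 vs 4); Br^- < I^- (same group, period 4 vs 5).
With Na^+ included the full order is Si^4+ < Al^3+ < Mg^2+ < Na^+ < F^- < Br^- < I^-, so it takes position 4.

4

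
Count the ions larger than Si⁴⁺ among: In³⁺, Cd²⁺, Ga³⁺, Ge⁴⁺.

Electron counts and nuclear charges: Si⁴⁺: 10 e⁻, Z=14, Ge⁴⁺: 28 e⁻, Z=32, Ga³⁺: 28 e⁻, Z=31, In³⁺: 46 e⁻, Z=49, Cd²⁺: 46 e⁻, Z=48. Si⁴⁺ < Ge⁴⁺ (same group, period 3 vs 4); Ge⁴⁺ < Ga³⁺ (isoelectronic, higher Z=32 is smaller); Ga³⁺ < In³⁺ (same group, 1 shell fewer); In³⁺ < Cd²⁺ (both 46 e⁻, Z=49>48).
Placing each against Si⁴⁺: smaller — none; larger — Ge⁴⁺, Ga³⁺, In³⁺, Cd²⁺. Count: 4.

4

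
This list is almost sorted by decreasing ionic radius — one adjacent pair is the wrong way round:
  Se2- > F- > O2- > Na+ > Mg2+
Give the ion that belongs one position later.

Scanning neighbour by neighbour, only F-/O2- violates a trend: they are isoelectronic (10 e⁻) and F has more protons than O (9 vs 8), making F- smaller. That makes F- the one sitting a position early relative to where it belongs.

F-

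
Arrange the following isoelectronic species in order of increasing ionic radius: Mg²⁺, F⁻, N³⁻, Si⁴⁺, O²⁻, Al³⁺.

Si⁴⁺ < Al³⁺ < Mg²⁺ < F⁻ < O²⁻ < N³⁻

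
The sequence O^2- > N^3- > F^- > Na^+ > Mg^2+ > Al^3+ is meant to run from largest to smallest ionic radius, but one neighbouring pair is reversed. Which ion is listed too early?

Compare adjacent ions: O^2- and N^3- share 10 electrons; the higher nuclear charge on O (Z=8) contracts it more, so O^2- < N^3- — yet in this decreasing list O^2- sits before N^3-. Nothing else is reversed, so O^2- should move one place to the right.

O^2-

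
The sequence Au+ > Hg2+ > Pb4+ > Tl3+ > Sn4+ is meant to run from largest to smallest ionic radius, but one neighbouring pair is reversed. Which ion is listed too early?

Pb4+

Check each adjacent pair. Pb4+ and Tl3+ are reversed: they are isoelectronic (78 e⁻) and Pb has more protons than Tl (82 vs 81), making Pb4+ smaller. No other neighbouring pair contradicts the periodic trends, so Pb4+ is the ion listed too early.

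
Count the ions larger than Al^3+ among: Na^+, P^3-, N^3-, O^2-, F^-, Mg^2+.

Electron counts and nuclear charges: Al^3+ has 10 e⁻ (Z=13), Mg^2+ has 10 e⁻ (Z=12), Na^+ has 10 e⁻ (Z=11), F^- has 10 e⁻ (Z=9), O^2- has 10 e⁻ (Z=8), N^3- has 10 e⁻ (Z=7), P^3- has 18 e⁻ (Z=15). Al^3+ < Mg^2+ (both 10 e⁻, Z=13>12); Mg^2+ < Na^+ (isoelectronic, higher Z=12 is smaller); Na^+ < F^- (isoelectronic, higher Z=11 is smaller); F^- < O^2- (isoelectronic, higher Z=9 is smaller); O^2- < N^3- (isoelectronic, higher Z=8 is smaller); N^3- < P^3- (same group, period 2 vs 3).
Ordering all of them (including Al^3+) by radius gives Al^3+ < Mg^2+ < Na^+ < F^- < O^2- < N^3- < P^3-. Count: 6.

6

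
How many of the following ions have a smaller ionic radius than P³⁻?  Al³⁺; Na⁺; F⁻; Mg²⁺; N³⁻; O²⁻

6

Electron counts and nuclear charges: Al³⁺ has 10 e⁻ (Z=13), Mg²⁺ has 10 e⁻ (Z=12), Na⁺ has 10 e⁻ (Z=11), F⁻ has 10 e⁻ (Z=9), O²⁻ has 10 e⁻ (Z=8), N³⁻ has 10 e⁻ (Z=7), P³⁻ has 18 e⁻ (Z=15). Al³⁺ < Mg²⁺ (both 10 e⁻, Z=13>12); Mg²⁺ < Na⁺ (both 10 e⁻, Z=12>11); Na⁺ < F⁻ (both 10 e⁻, Z=11>9); F⁻ < O²⁻ (both 10 e⁻, Z=9>8); O²⁻ < N³⁻ (isoelectronic, higher Z=8 is smaller); N³⁻ < P³⁻ (same group, 1 shell fewer).
Ordering all of them (including P³⁻) by radius gives Al³⁺ < Mg²⁺ < Na⁺ < F⁻ < O²⁻ < N³⁻ < P³⁻. So 6 are smaller.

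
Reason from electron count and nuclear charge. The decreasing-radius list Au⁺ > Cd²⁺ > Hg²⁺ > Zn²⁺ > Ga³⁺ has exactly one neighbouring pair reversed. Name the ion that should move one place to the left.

Hg²⁺

Scanning neighbour by neighbour, only Cd²⁺/Hg²⁺ violates a trend: Cd²⁺ and Hg²⁺ are in one column with the same charge; the lighter period-5 ion has one fewer shell and is smaller. That makes Hg²⁺ the one sitting a position late relative to where it belongs.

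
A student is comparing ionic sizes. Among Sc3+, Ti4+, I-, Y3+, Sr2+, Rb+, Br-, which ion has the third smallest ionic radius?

First list Z and electron count for each: Ti4+: 18 e⁻, Z=22, Sc3+: 18 e⁻, Z=21, Y3+: 36 e⁻, Z=39, Sr2+: 36 e⁻, Z=38, Rb+: 36 e⁻, Z=37, Br-: 36 e⁻, Z=35, I-: 54 e⁻, Z=53. Ti4+ < Sc3+ (isoelectronic, higher Z=22 is smaller); Sc3+ < Y3+ (same group, period 4 vs 5); Y3+ < Sr2+ (isoelectronic, higher Z=39 is smaller); Sr2+ < Rb+ (isoelectronic, higher Z=38 is smaller); Rb+ < Br- (isoelectronic, higher Z=37 is smaller); Br- < I- (same group, period 4 vs 5).
Full ascending order: Ti4+ < Sc3+ < Y3+ < Sr2+ < Rb+ < Br- < I-. Counting from the smallest, position 3 is Y3+.

Y3+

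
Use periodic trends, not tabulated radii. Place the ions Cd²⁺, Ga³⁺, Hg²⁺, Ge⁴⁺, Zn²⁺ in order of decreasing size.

Hg²⁺ > Cd²⁺ > Zn²⁺ > Ga³⁺ > Ge⁴⁺

Ge⁴⁺ (Z=32, 28 e⁻), Ga³⁺ (Z=31, 28 e⁻), Zn²⁺ (Z=30, 28 e⁻), Cd²⁺ (Z=48, 46 e⁻), Hg²⁺ (Z=80, 78 e⁻). Ge⁴⁺ < Ga³⁺ (both 28 e⁻, Z=32>31); Ga³⁺ < Zn²⁺ (isoelectronic, higher Z=31 is smaller); Zn²⁺ < Cd²⁺ (same group, 1 shell fewer); Cd²⁺ < Hg²⁺ (same group, period 5 vs 6).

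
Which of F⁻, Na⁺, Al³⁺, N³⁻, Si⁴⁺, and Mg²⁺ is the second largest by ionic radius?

These species are isoelectronic with 10 electrons. The only difference is the number of protons: Si⁴⁺ (Z=14), Al³⁺ (Z=13), Mg²⁺ (Z=12), Na⁺ (Z=11), F⁻ (Z=9), N³⁻ (Z=7). The strongest nuclear pull (Si⁴⁺) gives the smallest ion.
That gives Si⁴⁺ < Al³⁺ < Mg²⁺ < Na⁺ < F⁻ < N³⁻. From the largest end, number 2 is F⁻.

F⁻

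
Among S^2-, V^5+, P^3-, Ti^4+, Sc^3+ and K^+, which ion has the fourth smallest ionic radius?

K^+

Isoelectronic series (18 e⁻ each). Size is set by nuclear charge: more protons means a smaller ion. V^5+ (Z=23), Ti^4+ (Z=22), Sc^3+ (Z=21), K^+ (Z=19), S^2- (Z=16), P^3- (Z=15).
Ordering: V^5+ < Ti^4+ < Sc^3+ < K^+ < S^2- < P^3-. The fourth smallest is K^+.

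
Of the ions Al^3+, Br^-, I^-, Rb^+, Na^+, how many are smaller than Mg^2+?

1

Electron counts and nuclear charges: Al^3+ (Z=13, 10 e⁻), Mg^2+ (Z=12, 10 e⁻), Na^+ (Z=11, 10 e⁻), Rb^+ (Z=37, 36 e⁻), Br^- (Z=35, 36 e⁻), I^- (Z=53, 54 e⁻). Al^3+ < Mg^2+ (both 10 e⁻, Z=13>12); Mg^2+ < Na^+ (isoelectronic, higher Z=12 is smaller); Na^+ < Rb^+ (same group, 2 shells fewer); Rb^+ < Br^- (isoelectronic, higher Z=37 is smaller); Br^- < I^- (same group, 1 shell fewer).
Relative to Mg^2+, the ions that are smaller are Al^3+. That's 1.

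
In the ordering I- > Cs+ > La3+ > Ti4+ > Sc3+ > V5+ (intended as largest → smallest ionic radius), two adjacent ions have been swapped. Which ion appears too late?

Sc3+

Scanning neighbour by neighbour, only Ti4+/Sc3+ violates a trend: both have 18 electrons but Z(Ti)=22 > Z(Sc)=21, so Ti4+ should be the smaller of the two. That makes Sc3+ the one sitting a position late relative to where it belongs.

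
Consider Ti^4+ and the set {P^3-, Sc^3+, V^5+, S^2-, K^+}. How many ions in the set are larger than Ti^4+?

4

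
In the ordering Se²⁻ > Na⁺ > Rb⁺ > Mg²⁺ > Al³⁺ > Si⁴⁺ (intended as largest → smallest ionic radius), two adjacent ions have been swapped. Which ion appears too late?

Rb⁺

The pair Na⁺, Rb⁺ is the wrong way round — both in group 1 with the same charge; Na⁺ (period 3) has the smaller radius. All other adjacent pairs agree with periodic trends, so Rb⁺ is the misplaced ion.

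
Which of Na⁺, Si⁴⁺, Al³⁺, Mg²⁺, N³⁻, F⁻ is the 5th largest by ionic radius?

Isoelectronic series (10 e⁻ each). Size is set by nuclear charge: more protons means a smaller ion. Si⁴⁺ (Z=14), Al³⁺ (Z=13), Mg²⁺ (Z=12), Na⁺ (Z=11), F⁻ (Z=9), N³⁻ (Z=7).
So the order is Si⁴⁺ < Al³⁺ < Mg²⁺ < Na⁺ < F⁻ < N³⁻; the 5th-largest ion is Al³⁺.

Al³⁺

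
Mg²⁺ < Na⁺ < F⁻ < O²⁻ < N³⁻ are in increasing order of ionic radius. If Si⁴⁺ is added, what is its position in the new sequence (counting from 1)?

All of these have 10 electrons (isoelectronic). With the same electron cloud, the ion with the most protons pulls it in tightest. Nuclear charges: Si⁴⁺ (Z=14), Mg²⁺ (Z=12), Na⁺ (Z=11), F⁻ (Z=9), O²⁻ (Z=8), N³⁻ (Z=7). Highest Z is smallest.
Merged order: Si⁴⁺ < Mg²⁺ < Na⁺ < F⁻ < O²⁻ < N³⁻ — Si⁴⁺ is number 1.

1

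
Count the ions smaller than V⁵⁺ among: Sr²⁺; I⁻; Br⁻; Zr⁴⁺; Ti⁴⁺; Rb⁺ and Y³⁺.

Work out protons and electrons: V⁵⁺ has 18 e⁻ (Z=23), Ti⁴⁺ has 18 e⁻ (Z=22), Zr⁴⁺ has 36 e⁻ (Z=40), Y³⁺ has 36 e⁻ (Z=39), Sr²⁺ has 36 e⁻ (Z=38), Rb⁺ has 36 e⁻ (Z=37), Br⁻ has 36 e⁻ (Z=35), I⁻ has 54 e⁻ (Z=53). V⁵⁺ < Ti⁴⁺ (isoelectronic, higher Z=23 is smaller); Ti⁴⁺ < Zr⁴⁺ (same group, period 4 vs 5); Zr⁴⁺ < Y³⁺ (isoelectronic, higher Z=40 is smaller); Y³⁺ < Sr²⁺ (isoelectronic, higher Z=39 is smaller); Sr²⁺ < Rb⁺ (isoelectronic, higher Z=38 is smaller); Rb⁺ < Br⁻ (both 36 e⁻, Z=37>35); Br⁻ < I⁻ (same group, 1 shell fewer).
Overall: V⁵⁺ < Ti⁴⁺ < Zr⁴⁺ < Y³⁺ < Sr²⁺ < Rb⁺ < Br⁻ < I⁻. V⁵⁺ has 0 below it and 7 above. That's 0.

0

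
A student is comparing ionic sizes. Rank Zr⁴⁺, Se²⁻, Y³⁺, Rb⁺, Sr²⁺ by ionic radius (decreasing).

Se²⁻ > Rb⁺ > Sr²⁺ > Y³⁺ > Zr⁴⁺

These species are isoelectronic with 36 electrons. The only difference is the number of protons: Zr⁴⁺ (Z=40), Y³⁺ (Z=39), Sr²⁺ (Z=38), Rb⁺ (Z=37), Se²⁻ (Z=34). The strongest nuclear pull (Zr⁴⁺) gives the smallest ion.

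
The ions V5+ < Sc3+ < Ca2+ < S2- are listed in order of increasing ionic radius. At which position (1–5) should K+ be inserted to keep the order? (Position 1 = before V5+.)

Isoelectronic series (18 e⁻ each). Size is set by nuclear charge: more protons means a smaller ion. V5+ (Z=23), Sc3+ (Z=21), Ca2+ (Z=20), K+ (Z=19), S2- (Z=16).
Putting K+ in gives V5+ < Sc3+ < Ca2+ < K+ < S2-; it lands at slot 4.

4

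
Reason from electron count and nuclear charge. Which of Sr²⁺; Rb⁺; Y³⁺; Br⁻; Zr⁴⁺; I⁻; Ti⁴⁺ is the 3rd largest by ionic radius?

First list Z and electron count for each: Ti⁴⁺: 18 e⁻, Z=22, Zr⁴⁺: 36 e⁻, Z=40, Y³⁺: 36 e⁻, Z=39, Sr²⁺: 36 e⁻, Z=38, Rb⁺: 36 e⁻, Z=37, Br⁻: 36 e⁻, Z=35, I⁻: 54 e⁻, Z=53. Ti⁴⁺ < Zr⁴⁺ (same group, period 4 vs 5); Zr⁴⁺ < Y³⁺ (both 36 e⁻, Z=40>39); Y³⁺ < Sr²⁺ (both 36 e⁻, Z=39>38); Sr²⁺ < Rb⁺ (isoelectronic, higher Z=38 is smaller); Rb⁺ < Br⁻ (isoelectronic, higher Z=37 is smaller); Br⁻ < I⁻ (same group, period 4 vs 5).
That gives Ti⁴⁺ < Zr⁴⁺ < Y³⁺ < Sr²⁺ < Rb⁺ < Br⁻ < I⁻. From the largest end, number 3 is Rb⁺.

Rb⁺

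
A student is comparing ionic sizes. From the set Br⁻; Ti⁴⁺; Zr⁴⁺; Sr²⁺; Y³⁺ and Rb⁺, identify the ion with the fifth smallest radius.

Rb⁺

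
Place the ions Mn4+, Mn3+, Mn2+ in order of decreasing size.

For a single element, ionic radius drops as positive charge rises — Mn4+ < Mn2+.

Mn2+ > Mn3+ > Mn4+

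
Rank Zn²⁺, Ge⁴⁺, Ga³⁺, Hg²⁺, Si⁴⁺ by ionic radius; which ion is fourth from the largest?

First list Z and electron count for each: Si⁴⁺ (Z=14, 10 e⁻), Ge⁴⁺ (Z=32, 28 e⁻), Ga³⁺ (Z=31, 28 e⁻), Zn²⁺ (Z=30, 28 e⁻), Hg²⁺ (Z=80, 78 e⁻). Si⁴⁺ < Ge⁴⁺ (same group, 1 shell fewer); Ge⁴⁺ < Ga³⁺ (both 28 e⁻, Z=32>31); Ga³⁺ < Zn²⁺ (isoelectronic, higher Z=31 is smaller); Zn²⁺ < Hg²⁺ (same group, 2 shells fewer).
So the order is Si⁴⁺ < Ge⁴⁺ < Ga³⁺ < Zn²⁺ < Hg²⁺; the 4th-largest ion is Ge⁴⁺.

Ge⁴⁺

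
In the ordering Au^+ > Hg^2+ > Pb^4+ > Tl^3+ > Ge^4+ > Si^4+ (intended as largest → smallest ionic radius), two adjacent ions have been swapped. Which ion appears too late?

Tl^3+

The pair Pb^4+, Tl^3+ is the wrong way round — they are isoelectronic (78 e⁻) and Pb has more protons than Tl (82 vs 81), making Pb^4+ smaller. All other adjacent pairs agree with periodic trends, so Tl^3+ is the misplaced ion.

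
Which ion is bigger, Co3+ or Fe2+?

All of these have 24 electrons (isoelectronic). With the same electron cloud, the ion with the most protons pulls it in tightest. Nuclear charges: Co3+ (Z=27), Fe2+ (Z=26). Highest Z is smallest.

Fe2+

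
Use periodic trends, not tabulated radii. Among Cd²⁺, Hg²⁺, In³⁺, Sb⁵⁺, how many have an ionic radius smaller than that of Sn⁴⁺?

Sb⁵⁺: 46 e⁻, Z=51, Sn⁴⁺: 46 e⁻, Z=50, In³⁺: 46 e⁻, Z=49, Cd²⁺: 46 e⁻, Z=48, Hg²⁺: 78 e⁻, Z=80. Sb⁵⁺ < Sn⁴⁺ (both 46 e⁻, Z=51>50); Sn⁴⁺ < In³⁺ (isoelectronic, higher Z=50 is smaller); In³⁺ < Cd²⁺ (both 46 e⁻, Z=49>48); Cd²⁺ < Hg²⁺ (same group, 1 shell fewer).
Placing each against Sn⁴⁺: smaller — Sb⁵⁺; larger — In³⁺, Cd²⁺, Hg²⁺. Count: 1.

1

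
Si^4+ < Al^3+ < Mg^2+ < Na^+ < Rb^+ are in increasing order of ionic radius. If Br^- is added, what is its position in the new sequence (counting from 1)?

6

Tabulating Z and e⁻: Si^4+ has 10 e⁻ (Z=14), Al^3+ has 10 e⁻ (Z=13), Mg^2+ has 10 e⁻ (Z=12), Na^+ has 10 e⁻ (Z=11), Rb^+ has 36 e⁻ (Z=37), Br^- has 36 e⁻ (Z=35). Si^4+ < Al^3+ (both 10 e⁻, Z=14>13); Al^3+ < Mg^2+ (both 10 e⁻, Z=13>12); Mg^2+ < Na^+ (both 10 e⁻, Z=12>11); Na^+ < Rb^+ (same group, period 3 vs 5); Rb^+ < Br^- (isoelectronic, higher Z=37 is smaller).
Putting Br^- in gives Si^4+ < Al^3+ < Mg^2+ < Na^+ < Rb^+ < Br^-; it lands at slot 6.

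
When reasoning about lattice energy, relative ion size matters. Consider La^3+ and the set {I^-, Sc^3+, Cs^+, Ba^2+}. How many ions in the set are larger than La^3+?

3

Work out protons and electrons: Sc^3+: 18 e⁻, Z=21, La^3+: 54 e⁻, Z=57, Ba^2+: 54 e⁻, Z=56, Cs^+: 54 e⁻, Z=55, I^-: 54 e⁻, Z=53. Sc^3+ < La^3+ (same group, 2 shells fewer); La^3+ < Ba^2+ (isoelectronic, higher Z=57 is smaller); Ba^2+ < Cs^+ (isoelectronic, higher Z=56 is smaller); Cs^+ < I^- (isoelectronic, higher Z=55 is smaller).
Ordering all of them (including La^3+) by radius gives Sc^3+ < La^3+ < Ba^2+ < Cs^+ < I^-. That's 3.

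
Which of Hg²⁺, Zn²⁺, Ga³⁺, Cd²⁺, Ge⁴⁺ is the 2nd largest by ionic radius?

Cd²⁺

Work out protons and electrons: Ge⁴⁺ (Z=32, 28 e⁻), Ga³⁺ (Z=31, 28 e⁻), Zn²⁺ (Z=30, 28 e⁻), Cd²⁺ (Z=48, 46 e⁻), Hg²⁺ (Z=80, 78 e⁻). Ge⁴⁺ < Ga³⁺ (isoelectronic, higher Z=32 is smaller); Ga³⁺ < Zn²⁺ (both 28 e⁻, Z=31>30); Zn²⁺ < Cd²⁺ (same group, period 4 vs 5); Cd²⁺ < Hg²⁺ (same group, 1 shell fewer).
So the order is Ge⁴⁺ < Ga³⁺ < Zn²⁺ < Cd²⁺ < Hg²⁺; the 2nd-largest ion is Cd²⁺.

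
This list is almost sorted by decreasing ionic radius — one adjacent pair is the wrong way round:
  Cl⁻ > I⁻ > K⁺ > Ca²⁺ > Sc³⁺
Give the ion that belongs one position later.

Cl⁻

Scanning neighbour by neighbour, only Cl⁻/I⁻ violates a trend: same group and charge — period 3 sits above period 5, so Cl⁻ is smaller. That makes Cl⁻ the one sitting a position early relative to where it belongs.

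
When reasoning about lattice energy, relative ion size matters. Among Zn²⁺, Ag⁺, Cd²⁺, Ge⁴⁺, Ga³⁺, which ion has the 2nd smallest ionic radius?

Ga³⁺

Work out protons and electrons: Ge⁴⁺ (Z=32, 28 e⁻), Ga³⁺ (Z=31, 28 e⁻), Zn²⁺ (Z=30, 28 e⁻), Cd²⁺ (Z=48, 46 e⁻), Ag⁺ (Z=47, 46 e⁻). Ge⁴⁺ < Ga³⁺ (isoelectronic, higher Z=32 is smaller); Ga³⁺ < Zn²⁺ (isoelectronic, higher Z=31 is smaller); Zn²⁺ < Cd²⁺ (same group, 1 shell fewer); Cd²⁺ < Ag⁺ (isoelectronic, higher Z=48 is smaller).
So the order is Ge⁴⁺ < Ga³⁺ < Zn²⁺ < Cd²⁺ < Ag⁺; the 2nd-smallest ion is Ga³⁺.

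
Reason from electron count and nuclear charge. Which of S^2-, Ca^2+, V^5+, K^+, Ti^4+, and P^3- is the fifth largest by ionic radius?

These species are isoelectronic with 18 electrons. The only difference is the number of protons: V^5+ (Z=23), Ti^4+ (Z=22), Ca^2+ (Z=20), K^+ (Z=19), S^2- (Z=16), P^3- (Z=15). The strongest nuclear pull (V^5+) gives the smallest ion.
That gives V^5+ < Ti^4+ < Ca^2+ < K^+ < S^2- < P^3-. From the largest end, number 5 is Ti^4+.

Ti^4+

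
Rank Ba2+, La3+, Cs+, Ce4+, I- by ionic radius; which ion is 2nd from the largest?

Cs+

All of these have 54 electrons (isoelectronic). With the same electron cloud, the ion with the most protons pulls it in tightest. Nuclear charges: Ce4+ (Z=58), La3+ (Z=57), Ba2+ (Z=56), Cs+ (Z=55), I- (Z=53). Highest Z is smallest.
Full ascending order: Ce4+ < La3+ < Ba2+ < Cs+ < I-. Counting from the largest, position 2 is Cs+.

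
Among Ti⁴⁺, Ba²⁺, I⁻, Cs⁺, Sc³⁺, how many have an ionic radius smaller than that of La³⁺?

Work out protons and electrons: Ti⁴⁺ has 18 e⁻ (Z=22), Sc³⁺ has 18 e⁻ (Z=21), La³⁺ has 54 e⁻ (Z=57), Ba²⁺ has 54 e⁻ (Z=56), Cs⁺ has 54 e⁻ (Z=55), I⁻ has 54 e⁻ (Z=53). Ti⁴⁺ < Sc³⁺ (both 18 e⁻, Z=22>21); Sc³⁺ < La³⁺ (same group, 2 shells fewer); La³⁺ < Ba²⁺ (isoelectronic, higher Z=57 is smaller); Ba²⁺ < Cs⁺ (both 54 e⁻, Z=56>55); Cs⁺ < I⁻ (isoelectronic, higher Z=55 is smaller).
Relative to La³⁺, the ions that are smaller are Ti⁴⁺, Sc³⁺. That's 2.

2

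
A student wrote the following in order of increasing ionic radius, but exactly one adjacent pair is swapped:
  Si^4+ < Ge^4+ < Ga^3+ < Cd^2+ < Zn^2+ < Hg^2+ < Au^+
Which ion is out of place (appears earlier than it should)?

Cd^2+

Check each adjacent pair. Cd^2+ and Zn^2+ are reversed: Zn^2+ and Cd^2+ are in one column with the same charge; the lighter period-4 ion has one fewer shell and is smaller. No other neighbouring pair contradicts the periodic trends, so Cd^2+ is the ion listed too early.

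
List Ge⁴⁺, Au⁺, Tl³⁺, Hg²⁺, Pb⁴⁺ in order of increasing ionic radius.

Ge⁴⁺ < Pb⁴⁺ < Tl³⁺ < Hg²⁺ < Au⁺

Work out protons and electrons: Ge⁴⁺ (Z=32, 28 e⁻), Pb⁴⁺ (Z=82, 78 e⁻), Tl³⁺ (Z=81, 78 e⁻), Hg²⁺ (Z=80, 78 e⁻), Au⁺ (Z=79, 78 e⁻). Ge⁴⁺ < Pb⁴⁺ (same group, period 4 vs 6); Pb⁴⁺ < Tl³⁺ (isoelectronic, higher Z=82 is smaller); Tl³⁺ < Hg²⁺ (isoelectronic, higher Z=81 is smaller); Hg²⁺ < Au⁺ (both 78 e⁻, Z=80>79).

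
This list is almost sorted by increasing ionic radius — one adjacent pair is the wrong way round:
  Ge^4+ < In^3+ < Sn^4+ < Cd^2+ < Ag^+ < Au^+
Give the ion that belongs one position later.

Compare adjacent ions: Sn^4+ and In^3+ share 46 electrons; the higher nuclear charge on Sn (Z=50) contracts it more, so Sn^4+ < In^3+ — yet in this increasing list In^3+ sits before Sn^4+. Nothing else is reversed, so In^3+ should move one place to the right.

In^3+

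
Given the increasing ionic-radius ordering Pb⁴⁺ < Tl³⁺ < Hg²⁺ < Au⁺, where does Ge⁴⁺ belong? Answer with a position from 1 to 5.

1

Electron counts and nuclear charges: Ge⁴⁺ has 28 e⁻ (Z=32), Pb⁴⁺ has 78 e⁻ (Z=82), Tl³⁺ has 78 e⁻ (Z=81), Hg²⁺ has 78 e⁻ (Z=80), Au⁺ has 78 e⁻ (Z=79). Ge⁴⁺ < Pb⁴⁺ (same group, 2 shells fewer); Pb⁴⁺ < Tl³⁺ (isoelectronic, higher Z=82 is smaller); Tl³⁺ < Hg²⁺ (both 78 e⁻, Z=81>80); Hg²⁺ < Au⁺ (isoelectronic, higher Z=80 is smaller).
With Ge⁴⁺ included the full order is Ge⁴⁺ < Pb⁴⁺ < Tl³⁺ < Hg²⁺ < Au⁺, so it takes position 1.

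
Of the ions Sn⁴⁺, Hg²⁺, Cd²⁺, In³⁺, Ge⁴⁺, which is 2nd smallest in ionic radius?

Sn⁴⁺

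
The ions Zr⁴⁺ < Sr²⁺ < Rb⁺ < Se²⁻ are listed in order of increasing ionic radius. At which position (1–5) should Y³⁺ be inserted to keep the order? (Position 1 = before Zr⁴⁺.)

2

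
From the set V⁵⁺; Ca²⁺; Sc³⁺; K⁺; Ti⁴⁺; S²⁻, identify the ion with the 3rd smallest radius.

Each ion has 18 electrons. The ranking follows nuclear charge in reverse — greater Z gives a smaller radius. V⁵⁺ (Z=23), Ti⁴⁺ (Z=22), Sc³⁺ (Z=21), Ca²⁺ (Z=20), K⁺ (Z=19), S²⁻ (Z=16).
That gives V⁵⁺ < Ti⁴⁺ < Sc³⁺ < Ca²⁺ < K⁺ < S²⁻. From the smallest end, number 3 is Sc³⁺.

Sc³⁺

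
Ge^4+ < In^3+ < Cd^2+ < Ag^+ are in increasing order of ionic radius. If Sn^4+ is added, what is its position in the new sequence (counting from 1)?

Tabulating Z and e⁻: Ge^4+: 28 e⁻, Z=32, Sn^4+: 46 e⁻, Z=50, In^3+: 46 e⁻, Z=49, Cd^2+: 46 e⁻, Z=48, Ag^+: 46 e⁻, Z=47. Ge^4+ < Sn^4+ (same group, 1 shell fewer); Sn^4+ < In^3+ (both 46 e⁻, Z=50>49); In^3+ < Cd^2+ (isoelectronic, higher Z=49 is smaller); Cd^2+ < Ag^+ (both 46 e⁻, Z=48>47).
Putting Sn^4+ in gives Ge^4+ < Sn^4+ < In^3+ < Cd^2+ < Ag^+; it lands at slot 2.

2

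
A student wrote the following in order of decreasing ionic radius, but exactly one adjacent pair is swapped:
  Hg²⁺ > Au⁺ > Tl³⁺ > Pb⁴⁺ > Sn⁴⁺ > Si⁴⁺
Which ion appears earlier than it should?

Hg²⁺

Compare adjacent ions: they are isoelectronic (78 e⁻) and Hg has more protons than Au (80 vs 79), making Hg²⁺ smaller — yet in this decreasing list Hg²⁺ sits before Au⁺. Nothing else is reversed, so Hg²⁺ should move one place to the right.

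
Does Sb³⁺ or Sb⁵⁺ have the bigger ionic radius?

For a single element, ionic radius drops as positive charge rises — Sb⁵⁺ < Sb³⁺.

Sb³⁺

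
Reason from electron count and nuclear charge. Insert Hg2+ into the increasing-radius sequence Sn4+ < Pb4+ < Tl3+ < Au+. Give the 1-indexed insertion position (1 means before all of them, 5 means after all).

Tabulating Z and e⁻: Sn4+ (Z=50, 46 e⁻), Pb4+ (Z=82, 78 e⁻), Tl3+ (Z=81, 78 e⁻), Hg2+ (Z=80, 78 e⁻), Au+ (Z=79, 78 e⁻). Sn4+ < Pb4+ (same group, 1 shell fewer); Pb4+ < Tl3+ (both 78 e⁻, Z=82>81); Tl3+ < Hg2+ (both 78 e⁻, Z=81>80); Hg2+ < Au+ (isoelectronic, higher Z=80 is smaller).
Merged order: Sn4+ < Pb4+ < Tl3+ < Hg2+ < Au+ — Hg2+ is number 4.

4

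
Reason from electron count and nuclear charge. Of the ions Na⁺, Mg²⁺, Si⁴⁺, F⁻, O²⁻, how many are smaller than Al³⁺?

These species are isoelectronic with 10 electrons. The only difference is the number of protons: Si⁴⁺ (Z=14), Al³⁺ (Z=13), Mg²⁺ (Z=12), Na⁺ (Z=11), F⁻ (Z=9), O²⁻ (Z=8). The strongest nuclear pull (Si⁴⁺) gives the smallest ion.
Ordering all of them (including Al³⁺) by radius gives Si⁴⁺ < Al³⁺ < Mg²⁺ < Na⁺ < F⁻ < O²⁻. Count: 1.

1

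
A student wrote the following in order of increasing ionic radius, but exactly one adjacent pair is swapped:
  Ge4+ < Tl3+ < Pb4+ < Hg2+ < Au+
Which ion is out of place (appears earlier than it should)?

Check each adjacent pair. Tl3+ and Pb4+ are reversed: Pb4+ and Tl3+ share 78 electrons; the higher nuclear charge on Pb (Z=82) contracts it more, so Pb4+ < Tl3+. No other neighbouring pair contradicts the periodic trends, so Tl3+ is the ion listed too early.

Tl3+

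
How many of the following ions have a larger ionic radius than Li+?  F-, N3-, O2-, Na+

4

Work out protons and electrons: Li+ (Z=3, 2 e⁻), Na+ (Z=11, 10 e⁻), F- (Z=9, 10 e⁻), O2- (Z=8, 10 e⁻), N3- (Z=7, 10 e⁻). Li+ < Na+ (same group, 1 shell fewer); Na+ < F- (isoelectronic, higher Z=11 is smaller); F- < O2- (isoelectronic, higher Z=9 is smaller); O2- < N3- (both 10 e⁻, Z=8>7).
Ordering all of them (including Li+) by radius gives Li+ < Na+ < F- < O2- < N3-. That's 4.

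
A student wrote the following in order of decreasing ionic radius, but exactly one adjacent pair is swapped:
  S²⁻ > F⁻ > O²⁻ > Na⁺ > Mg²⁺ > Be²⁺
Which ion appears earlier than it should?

Check each adjacent pair. F⁻ and O²⁻ are reversed: both have 10 electrons but Z(F)=9 > Z(O)=8, so F⁻ should be the smaller of the two. No other neighbouring pair contradicts the periodic trends, so F⁻ is the ion listed too early.

F⁻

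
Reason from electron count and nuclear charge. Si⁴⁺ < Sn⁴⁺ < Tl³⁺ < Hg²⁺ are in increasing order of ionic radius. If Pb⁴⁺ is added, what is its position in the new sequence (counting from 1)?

3

First list Z and electron count for each: Si⁴⁺ has 10 e⁻ (Z=14), Sn⁴⁺ has 46 e⁻ (Z=50), Pb⁴⁺ has 78 e⁻ (Z=82), Tl³⁺ has 78 e⁻ (Z=81), Hg²⁺ has 78 e⁻ (Z=80). Si⁴⁺ < Sn⁴⁺ (same group, period 3 vs 5); Sn⁴⁺ < Pb⁴⁺ (same group, period 5 vs 6); Pb⁴⁺ < Tl³⁺ (isoelectronic, higher Z=82 is smaller); Tl³⁺ < Hg²⁺ (isoelectronic, higher Z=81 is smaller).
Merged order: Si⁴⁺ < Sn⁴⁺ < Pb⁴⁺ < Tl³⁺ < Hg²⁺ — Pb⁴⁺ is number 3.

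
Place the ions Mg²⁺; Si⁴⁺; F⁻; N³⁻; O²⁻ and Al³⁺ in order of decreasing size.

N³⁻ > O²⁻ > F⁻ > Mg²⁺ > Al³⁺ > Si⁴⁺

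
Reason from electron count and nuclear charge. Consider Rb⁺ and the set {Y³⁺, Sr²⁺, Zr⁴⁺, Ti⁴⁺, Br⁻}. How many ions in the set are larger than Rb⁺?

1

Electron counts and nuclear charges: Ti⁴⁺ (Z=22, 18 e⁻), Zr⁴⁺ (Z=40, 36 e⁻), Y³⁺ (Z=39, 36 e⁻), Sr²⁺ (Z=38, 36 e⁻), Rb⁺ (Z=37, 36 e⁻), Br⁻ (Z=35, 36 e⁻). Ti⁴⁺ < Zr⁴⁺ (same group, period 4 vs 5); Zr⁴⁺ < Y³⁺ (both 36 e⁻, Z=40>39); Y³⁺ < Sr²⁺ (both 36 e⁻, Z=39>38); Sr²⁺ < Rb⁺ (both 36 e⁻, Z=38>37); Rb⁺ < Br⁻ (both 36 e⁻, Z=37>35).
Relative to Rb⁺, the ions that are larger are Br⁻. Count: 1.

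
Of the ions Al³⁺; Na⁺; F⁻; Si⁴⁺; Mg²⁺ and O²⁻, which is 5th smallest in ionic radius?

F⁻

Isoelectronic series (10 e⁻ each). Size is set by nuclear charge: more protons means a smaller ion. Si⁴⁺ (Z=14), Al³⁺ (Z=13), Mg²⁺ (Z=12), Na⁺ (Z=11), F⁻ (Z=9), O²⁻ (Z=8).
Full ascending order: Si⁴⁺ < Al³⁺ < Mg²⁺ < Na⁺ < F⁻ < O²⁻. Counting from the smallest, position 5 is F⁻.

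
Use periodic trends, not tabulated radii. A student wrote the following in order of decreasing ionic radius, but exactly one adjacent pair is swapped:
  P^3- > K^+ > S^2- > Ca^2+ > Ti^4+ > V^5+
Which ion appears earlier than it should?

K^+

Compare adjacent ions: both have 18 electrons but Z(K)=19 > Z(S)=16, so K^+ should be the smaller of the two — yet in this decreasing list K^+ sits before S^2-. Nothing else is reversed, so K^+ should move one place to the right.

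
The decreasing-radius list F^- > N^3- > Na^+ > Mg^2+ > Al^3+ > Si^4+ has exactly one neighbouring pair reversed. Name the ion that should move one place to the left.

N^3-

Check each adjacent pair. F^- and N^3- are reversed: F^- and N^3- share 10 electrons; the higher nuclear charge on F (Z=9) contracts it more, so F^- < N^3-. No other neighbouring pair contradicts the periodic trends, so N^3- is the ion listed too late.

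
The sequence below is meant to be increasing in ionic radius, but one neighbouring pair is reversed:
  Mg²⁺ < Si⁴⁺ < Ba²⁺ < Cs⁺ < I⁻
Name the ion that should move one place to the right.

Mg²⁺

Check each adjacent pair. Mg²⁺ and Si⁴⁺ are reversed: Si⁴⁺ and Mg²⁺ share 10 electrons; the higher nuclear charge on Si (Z=14) contracts it more, so Si⁴⁺ < Mg²⁺. No other neighbouring pair contradicts the periodic trends, so Mg²⁺ is the ion listed too early.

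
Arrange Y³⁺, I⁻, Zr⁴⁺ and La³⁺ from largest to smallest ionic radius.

Tabulating Z and e⁻: Zr⁴⁺: 36 e⁻, Z=40, Y³⁺: 36 e⁻, Z=39, La³⁺: 54 e⁻, Z=57, I⁻: 54 e⁻, Z=53. Zr⁴⁺ < Y³⁺ (isoelectronic, higher Z=40 is smaller); Y³⁺ < La³⁺ (same group, 1 shell fewer); La³⁺ < I⁻ (both 54 e⁻, Z=57>53).

I⁻ > La³⁺ > Y³⁺ > Zr⁴⁺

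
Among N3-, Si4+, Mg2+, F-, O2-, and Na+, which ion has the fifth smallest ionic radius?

O2-

Each ion has 10 electrons. The ranking follows nuclear charge in reverse — greater Z gives a smaller radius. Si4+ (Z=14), Mg2+ (Z=12), Na+ (Z=11), F- (Z=9), O2- (Z=8), N3- (Z=7).
So the order is Si4+ < Mg2+ < Na+ < F- < O2- < N3-; the 5th-smallest ion is O2-.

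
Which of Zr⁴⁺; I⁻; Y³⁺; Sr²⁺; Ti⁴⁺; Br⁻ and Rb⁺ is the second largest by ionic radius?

Work out protons and electrons: Ti⁴⁺ (Z=22, 18 e⁻), Zr⁴⁺ (Z=40, 36 e⁻), Y³⁺ (Z=39, 36 e⁻), Sr²⁺ (Z=38, 36 e⁻), Rb⁺ (Z=37, 36 e⁻), Br⁻ (Z=35, 36 e⁻), I⁻ (Z=53, 54 e⁻). Ti⁴⁺ < Zr⁴⁺ (same group, 1 shell fewer); Zr⁴⁺ < Y³⁺ (isoelectronic, higher Z=40 is smaller); Y³⁺ < Sr²⁺ (both 36 e⁻, Z=39>38); Sr²⁺ < Rb⁺ (both 36 e⁻, Z=38>37); Rb⁺ < Br⁻ (isoelectronic, higher Z=37 is smaller); Br⁻ < I⁻ (same group, 1 shell fewer).
Ordering: Ti⁴⁺ < Zr⁴⁺ < Y³⁺ < Sr²⁺ < Rb⁺ < Br⁻ < I⁻. The second largest is Br⁻.

Br⁻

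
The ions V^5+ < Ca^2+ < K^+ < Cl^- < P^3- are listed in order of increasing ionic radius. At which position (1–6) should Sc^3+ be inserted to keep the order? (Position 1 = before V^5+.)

2

Isoelectronic series (18 e⁻ each). Size is set by nuclear charge: more protons means a smaller ion. V^5+ (Z=23), Sc^3+ (Z=21), Ca^2+ (Z=20), K^+ (Z=19), Cl^- (Z=17), P^3- (Z=15).
Merged order: V^5+ < Sc^3+ < Ca^2+ < K^+ < Cl^- < P^3- — Sc^3+ is number 2.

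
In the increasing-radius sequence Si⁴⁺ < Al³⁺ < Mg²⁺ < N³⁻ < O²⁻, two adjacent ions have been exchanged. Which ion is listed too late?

O²⁻

Scanning neighbour by neighbour, only N³⁻/O²⁻ violates a trend: they are isoelectronic (10 e⁻) and O has more protons than N (8 vs 7), making O²⁻ smaller. That makes O²⁻ the one sitting a position late relative to where it belongs.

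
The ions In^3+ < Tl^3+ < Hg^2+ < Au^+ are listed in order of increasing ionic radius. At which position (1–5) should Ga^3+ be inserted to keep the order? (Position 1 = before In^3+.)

Electron counts and nuclear charges: Ga^3+ has 28 e⁻ (Z=31), In^3+ has 46 e⁻ (Z=49), Tl^3+ has 78 e⁻ (Z=81), Hg^2+ has 78 e⁻ (Z=80), Au^+ has 78 e⁻ (Z=79). Ga^3+ < In^3+ (same group, period 4 vs 5); In^3+ < Tl^3+ (same group, 1 shell fewer); Tl^3+ < Hg^2+ (isoelectronic, higher Z=81 is smaller); Hg^2+ < Au^+ (both 78 e⁻, Z=80>79).
With Ga^3+ included the full order is Ga^3+ < In^3+ < Tl^3+ < Hg^2+ < Au^+, so it takes position 1.

1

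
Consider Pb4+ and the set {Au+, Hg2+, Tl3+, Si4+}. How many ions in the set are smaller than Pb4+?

1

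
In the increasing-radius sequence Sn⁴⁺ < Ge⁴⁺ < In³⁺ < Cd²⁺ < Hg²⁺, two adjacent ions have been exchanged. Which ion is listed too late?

Scanning neighbour by neighbour, only Sn⁴⁺/Ge⁴⁺ violates a trend: same group and charge — period 4 sits above period 5, so Ge⁴⁺ is smaller. That makes Ge⁴⁺ the one sitting a position late relative to where it belongs.

Ge⁴⁺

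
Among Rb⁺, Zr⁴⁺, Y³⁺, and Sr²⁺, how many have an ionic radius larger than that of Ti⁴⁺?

Work out protons and electrons: Ti⁴⁺ has 18 e⁻ (Z=22), Zr⁴⁺ has 36 e⁻ (Z=40), Y³⁺ has 36 e⁻ (Z=39), Sr²⁺ has 36 e⁻ (Z=38), Rb⁺ has 36 e⁻ (Z=37). Ti⁴⁺ < Zr⁴⁺ (same group, 1 shell fewer); Zr⁴⁺ < Y³⁺ (isoelectronic, higher Z=40 is smaller); Y³⁺ < Sr²⁺ (isoelectronic, higher Z=39 is smaller); Sr²⁺ < Rb⁺ (isoelectronic, higher Z=38 is smaller).
Overall: Ti⁴⁺ < Zr⁴⁺ < Y³⁺ < Sr²⁺ < Rb⁺. Ti⁴⁺ has 0 below it and 4 above. Count: 4.

4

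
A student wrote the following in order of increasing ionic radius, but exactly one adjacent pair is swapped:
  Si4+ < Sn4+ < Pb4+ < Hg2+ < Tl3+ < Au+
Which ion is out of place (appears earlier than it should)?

Hg2+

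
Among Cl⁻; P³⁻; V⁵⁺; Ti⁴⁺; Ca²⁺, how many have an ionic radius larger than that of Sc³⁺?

3

Isoelectronic series (18 e⁻ each). Size is set by nuclear charge: more protons means a smaller ion. V⁵⁺ (Z=23), Ti⁴⁺ (Z=22), Sc³⁺ (Z=21), Ca²⁺ (Z=20), Cl⁻ (Z=17), P³⁻ (Z=15).
Relative to Sc³⁺, the ions that are larger are Ca²⁺, Cl⁻, P³⁻. So 3 are larger.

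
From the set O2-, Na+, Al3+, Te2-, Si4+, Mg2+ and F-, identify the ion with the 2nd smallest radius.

First list Z and electron count for each: Si4+: 10 e⁻, Z=14, Al3+: 10 e⁻, Z=13, Mg2+: 10 e⁻, Z=12, Na+: 10 e⁻, Z=11, F-: 10 e⁻, Z=9, O2-: 10 e⁻, Z=8, Te2-: 54 e⁻, Z=52. Si4+ < Al3+ (both 10 e⁻, Z=14>13); Al3+ < Mg2+ (both 10 e⁻, Z=13>12); Mg2+ < Na+ (isoelectronic, higher Z=12 is smaller); Na+ < F- (both 10 e⁻, Z=11>9); F- < O2- (both 10 e⁻, Z=9>8); O2- < Te2- (same group, period 2 vs 5).
That gives Si4+ < Al3+ < Mg2+ < Na+ < F- < O2- < Te2-. From the smallest end, number 2 is Al3+.

Al3+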